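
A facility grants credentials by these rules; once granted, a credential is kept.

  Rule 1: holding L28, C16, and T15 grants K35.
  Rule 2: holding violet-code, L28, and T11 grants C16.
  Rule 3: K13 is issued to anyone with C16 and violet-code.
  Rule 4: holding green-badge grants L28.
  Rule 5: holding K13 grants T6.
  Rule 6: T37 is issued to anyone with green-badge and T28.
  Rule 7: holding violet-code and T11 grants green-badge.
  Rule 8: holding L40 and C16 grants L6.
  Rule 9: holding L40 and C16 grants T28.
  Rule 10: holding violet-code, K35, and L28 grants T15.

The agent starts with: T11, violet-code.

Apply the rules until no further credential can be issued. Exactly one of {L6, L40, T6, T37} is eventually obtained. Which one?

T6

Holding violet-code and T11 grants green-badge (Rule 7).
Holding green-badge grants L28 (Rule 4).
Holding violet-code, L28, and T11 grants C16 (Rule 2).
Holding C16 and violet-code grants K13 (Rule 3).
Holding K13 grants T6 (Rule 5).
L6 would need L40 and C16 (Rule 8), but L40 is never granted. No rule produces L40, and it is not given. T37 would need green-badge and T28 (Rule 6), but T28 is never granted.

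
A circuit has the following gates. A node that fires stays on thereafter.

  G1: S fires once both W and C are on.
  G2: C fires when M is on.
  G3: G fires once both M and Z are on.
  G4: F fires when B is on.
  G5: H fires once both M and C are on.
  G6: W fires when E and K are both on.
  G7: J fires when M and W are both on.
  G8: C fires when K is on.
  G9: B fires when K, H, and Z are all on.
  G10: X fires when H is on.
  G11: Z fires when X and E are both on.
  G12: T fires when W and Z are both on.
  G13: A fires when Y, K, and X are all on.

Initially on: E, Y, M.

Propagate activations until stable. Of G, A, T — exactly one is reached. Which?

G

M is on, so C fires (G2).
G5: M and C on → H on.
G10: H on → X on.
X and E are on, so Z fires (G11).
G3: M and Z on → G on.
A would need Y, K, and X (G13), but K never turns on. T would need W and Z (G12), but W never turns on.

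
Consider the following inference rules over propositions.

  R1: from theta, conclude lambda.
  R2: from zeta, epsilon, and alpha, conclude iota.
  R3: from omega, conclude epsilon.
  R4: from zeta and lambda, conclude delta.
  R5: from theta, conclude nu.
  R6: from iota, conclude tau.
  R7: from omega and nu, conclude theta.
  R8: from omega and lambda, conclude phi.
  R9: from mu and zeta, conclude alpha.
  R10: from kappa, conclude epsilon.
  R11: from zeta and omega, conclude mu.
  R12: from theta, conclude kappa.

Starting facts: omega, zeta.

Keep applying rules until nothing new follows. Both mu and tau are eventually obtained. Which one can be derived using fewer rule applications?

mu: zeta and omega hold, so mu follows (R11). [1 rule application]
tau: From zeta and omega, R11 gives mu. omega holds, so epsilon follows (R3). mu and zeta hold, so alpha follows (R9). From zeta, epsilon, and alpha, R2 gives iota. From iota, R6 gives tau. [5 rule applications]
mu needs fewer.

mu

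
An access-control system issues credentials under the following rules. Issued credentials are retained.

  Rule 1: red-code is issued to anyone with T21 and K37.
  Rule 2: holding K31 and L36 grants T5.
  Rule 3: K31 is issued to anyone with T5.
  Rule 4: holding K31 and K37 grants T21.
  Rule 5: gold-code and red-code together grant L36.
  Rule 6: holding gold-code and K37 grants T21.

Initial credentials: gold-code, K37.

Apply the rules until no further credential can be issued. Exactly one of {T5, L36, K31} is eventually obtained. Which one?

Holding gold-code and K37 grants T21 (Rule 6).
Holding T21 and K37 grants red-code (Rule 1).
Holding gold-code and red-code grants L36 (Rule 5).
K31 would need T5 (Rule 3), but T5 is never granted. T5 would need K31 and L36 (Rule 2), but K31 is never granted.

L36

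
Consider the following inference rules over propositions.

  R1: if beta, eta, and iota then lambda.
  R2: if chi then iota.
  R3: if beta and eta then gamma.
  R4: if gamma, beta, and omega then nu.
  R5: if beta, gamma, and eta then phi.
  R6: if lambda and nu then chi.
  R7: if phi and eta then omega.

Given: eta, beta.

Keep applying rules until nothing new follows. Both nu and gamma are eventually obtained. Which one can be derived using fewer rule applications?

gamma: From beta and eta, R3 gives gamma. [1 rule application]
nu: From beta and eta, R3 gives gamma. beta, gamma, and eta hold, so phi follows (R5). From phi and eta, R7 gives omega. gamma, beta, and omega hold, so nu follows (R4). [4 rule applications]
gamma needs fewer.

gamma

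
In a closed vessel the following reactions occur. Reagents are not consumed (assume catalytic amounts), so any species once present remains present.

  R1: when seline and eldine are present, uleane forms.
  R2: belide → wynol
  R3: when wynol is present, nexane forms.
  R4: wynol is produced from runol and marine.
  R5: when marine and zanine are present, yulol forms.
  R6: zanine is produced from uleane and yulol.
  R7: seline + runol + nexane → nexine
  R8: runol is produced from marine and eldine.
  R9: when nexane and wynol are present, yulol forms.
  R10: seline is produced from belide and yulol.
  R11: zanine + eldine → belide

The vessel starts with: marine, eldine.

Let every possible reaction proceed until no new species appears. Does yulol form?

marine and eldine present → runol forms (R8).
runol and marine present → wynol forms (R4).
wynol present → nexane forms (R3).
nexane and wynol present → yulol forms (R9).

Yes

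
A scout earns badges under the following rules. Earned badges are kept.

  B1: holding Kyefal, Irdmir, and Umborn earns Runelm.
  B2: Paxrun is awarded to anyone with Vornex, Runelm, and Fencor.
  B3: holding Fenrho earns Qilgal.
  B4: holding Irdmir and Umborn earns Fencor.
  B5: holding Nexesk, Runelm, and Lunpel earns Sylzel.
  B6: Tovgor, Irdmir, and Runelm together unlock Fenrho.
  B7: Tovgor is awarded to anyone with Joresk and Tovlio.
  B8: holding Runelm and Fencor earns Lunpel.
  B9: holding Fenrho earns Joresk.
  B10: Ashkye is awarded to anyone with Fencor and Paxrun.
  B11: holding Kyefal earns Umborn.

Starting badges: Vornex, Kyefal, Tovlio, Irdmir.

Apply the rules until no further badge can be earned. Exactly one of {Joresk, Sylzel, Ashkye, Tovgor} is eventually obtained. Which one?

Ashkye

With Kyefal, Umborn is earned (B11).
With Kyefal, Irdmir, and Umborn, Runelm is earned (B1).
With Irdmir and Umborn, Fencor is earned (B4).
With Vornex, Runelm, and Fencor, Paxrun is earned (B2).
With Fencor and Paxrun, Ashkye is earned (B10).
Sylzel would need Nexesk, Runelm, and Lunpel (B5), but Nexesk is never earned. Joresk would need Fenrho (B9), but Fenrho is never earned. Tovgor would need Joresk and Tovlio (B7), but Joresk is never earned.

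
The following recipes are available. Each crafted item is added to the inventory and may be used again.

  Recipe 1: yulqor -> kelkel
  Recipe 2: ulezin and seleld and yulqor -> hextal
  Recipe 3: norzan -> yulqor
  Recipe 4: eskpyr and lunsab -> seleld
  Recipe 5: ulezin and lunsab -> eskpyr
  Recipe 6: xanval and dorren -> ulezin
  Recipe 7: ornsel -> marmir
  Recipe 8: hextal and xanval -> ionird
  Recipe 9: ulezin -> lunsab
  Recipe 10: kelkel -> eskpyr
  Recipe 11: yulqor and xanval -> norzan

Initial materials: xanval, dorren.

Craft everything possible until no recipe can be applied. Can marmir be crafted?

No

marmir would need ornsel (Recipe 7), but ornsel is never obtained.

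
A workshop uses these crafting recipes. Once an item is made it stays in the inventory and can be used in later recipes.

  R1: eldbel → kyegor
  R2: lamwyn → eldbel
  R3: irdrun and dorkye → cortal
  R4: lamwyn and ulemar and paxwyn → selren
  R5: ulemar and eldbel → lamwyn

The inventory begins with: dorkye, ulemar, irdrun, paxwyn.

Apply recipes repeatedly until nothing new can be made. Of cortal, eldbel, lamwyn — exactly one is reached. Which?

Using R3, irdrun and dorkye make cortal.
eldbel would need lamwyn (R2), but lamwyn is never obtained. lamwyn would need ulemar and eldbel (R5), but eldbel is never obtained.

cortal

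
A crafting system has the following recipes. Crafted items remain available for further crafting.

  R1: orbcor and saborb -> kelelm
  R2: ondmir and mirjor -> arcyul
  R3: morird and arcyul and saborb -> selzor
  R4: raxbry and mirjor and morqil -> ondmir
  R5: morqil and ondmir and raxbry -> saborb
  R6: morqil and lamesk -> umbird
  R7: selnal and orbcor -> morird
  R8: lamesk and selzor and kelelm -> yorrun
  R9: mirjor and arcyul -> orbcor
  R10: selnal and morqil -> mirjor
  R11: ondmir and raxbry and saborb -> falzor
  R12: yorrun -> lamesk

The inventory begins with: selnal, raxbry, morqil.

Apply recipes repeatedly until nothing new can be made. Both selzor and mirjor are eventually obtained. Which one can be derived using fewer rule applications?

mirjor: selnal and morqil -> mirjor (R10). [1 rule application]
selzor: Using R10, selnal and morqil make mirjor. Using R4, raxbry, mirjor, and morqil make ondmir. ondmir and mirjor -> arcyul (R2). morqil and ondmir and raxbry -> saborb (R5). mirjor and arcyul -> orbcor (R9). selnal and orbcor -> morird (R7). Using R3, morird, arcyul, and saborb make selzor. [7 rule applications]
mirjor needs fewer.

mirjor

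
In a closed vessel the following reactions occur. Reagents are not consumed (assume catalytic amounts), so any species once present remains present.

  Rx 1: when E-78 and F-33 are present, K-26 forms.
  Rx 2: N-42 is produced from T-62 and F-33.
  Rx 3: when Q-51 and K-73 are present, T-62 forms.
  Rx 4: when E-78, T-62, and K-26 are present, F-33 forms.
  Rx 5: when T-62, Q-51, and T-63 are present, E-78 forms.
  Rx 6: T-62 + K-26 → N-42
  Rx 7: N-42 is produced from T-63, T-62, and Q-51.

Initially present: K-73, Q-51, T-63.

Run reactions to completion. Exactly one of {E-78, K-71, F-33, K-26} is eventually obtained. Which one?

E-78

Q-51 and K-73 present → T-62 forms (Rx 3).
T-62, Q-51, and T-63 present → E-78 forms (Rx 5).
No rule produces K-71, and it is not given. K-26 would need E-78 and F-33 (Rx 1), but F-33 never forms. F-33 would need E-78, T-62, and K-26 (Rx 4), but K-26 never forms.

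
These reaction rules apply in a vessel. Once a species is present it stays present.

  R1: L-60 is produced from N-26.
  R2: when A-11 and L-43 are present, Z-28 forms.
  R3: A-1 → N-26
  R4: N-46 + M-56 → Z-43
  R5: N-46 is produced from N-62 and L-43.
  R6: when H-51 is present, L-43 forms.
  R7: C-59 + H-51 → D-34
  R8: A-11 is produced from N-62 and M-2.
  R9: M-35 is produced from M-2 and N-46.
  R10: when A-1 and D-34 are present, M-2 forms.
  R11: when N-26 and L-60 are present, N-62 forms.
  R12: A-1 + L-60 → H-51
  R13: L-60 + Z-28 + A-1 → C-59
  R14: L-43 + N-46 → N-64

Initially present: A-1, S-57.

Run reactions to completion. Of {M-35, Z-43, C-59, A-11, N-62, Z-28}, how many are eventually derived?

A-1 present → N-26 forms (R3).
N-26 present → L-60 forms (R1).
N-26 and L-60 present → N-62 forms (R11).
M-35 would need M-2 and N-46 (R9), but M-2 never forms.
Z-43 would need N-46 and M-56 (R4), but M-56 never forms.
C-59 would need L-60, Z-28, and A-1 (R13), but Z-28 never forms.
A-11 would need N-62 and M-2 (R8), but M-2 never forms.
N-62: reached.
Z-28 would need A-11 and L-43 (R2), but A-11 never forms.
Reached: N-62 — 1 of the 6.

1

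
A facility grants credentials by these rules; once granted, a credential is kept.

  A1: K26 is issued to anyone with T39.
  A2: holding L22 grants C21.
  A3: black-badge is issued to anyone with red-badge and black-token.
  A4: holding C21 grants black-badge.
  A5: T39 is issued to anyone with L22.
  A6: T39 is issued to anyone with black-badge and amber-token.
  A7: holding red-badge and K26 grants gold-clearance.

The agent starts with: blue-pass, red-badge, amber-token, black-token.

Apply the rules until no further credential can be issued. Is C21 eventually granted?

No

C21 would need L22 (A2), but L22 is never granted.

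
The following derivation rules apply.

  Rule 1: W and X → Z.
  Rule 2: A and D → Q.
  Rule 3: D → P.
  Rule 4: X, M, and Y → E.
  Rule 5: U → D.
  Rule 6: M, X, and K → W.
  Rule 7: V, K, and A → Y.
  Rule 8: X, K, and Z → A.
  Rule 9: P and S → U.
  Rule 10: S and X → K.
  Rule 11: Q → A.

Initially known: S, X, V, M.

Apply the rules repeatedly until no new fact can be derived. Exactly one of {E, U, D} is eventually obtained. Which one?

From S and X, Rule 10 gives K.
M, X, and K hold, so W follows (Rule 6).
From W and X, Rule 1 gives Z.
From X, K, and Z, Rule 8 gives A.
V, K, and A hold, so Y follows (Rule 7).
X, M, and Y hold, so E follows (Rule 4).
D would need U (Rule 5), but U is never established. U would need P and S (Rule 9), but P is never established.

E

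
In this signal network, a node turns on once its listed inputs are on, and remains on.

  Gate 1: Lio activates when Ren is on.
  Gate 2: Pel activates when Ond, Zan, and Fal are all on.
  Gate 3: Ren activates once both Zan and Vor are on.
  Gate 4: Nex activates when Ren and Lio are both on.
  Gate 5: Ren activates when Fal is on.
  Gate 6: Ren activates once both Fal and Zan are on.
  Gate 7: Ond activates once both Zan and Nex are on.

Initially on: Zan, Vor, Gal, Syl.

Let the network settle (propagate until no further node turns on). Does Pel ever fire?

No

Pel would need Ond, Zan, and Fal (Gate 2), but Fal never turns on.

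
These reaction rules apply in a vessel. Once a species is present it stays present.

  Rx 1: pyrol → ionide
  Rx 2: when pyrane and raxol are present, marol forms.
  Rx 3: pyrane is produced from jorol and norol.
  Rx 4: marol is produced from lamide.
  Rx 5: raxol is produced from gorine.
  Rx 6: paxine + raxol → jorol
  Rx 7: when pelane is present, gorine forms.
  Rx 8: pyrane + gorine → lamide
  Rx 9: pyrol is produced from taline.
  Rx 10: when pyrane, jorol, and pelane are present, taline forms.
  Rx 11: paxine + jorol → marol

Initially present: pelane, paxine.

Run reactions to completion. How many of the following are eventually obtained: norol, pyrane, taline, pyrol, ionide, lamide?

0

No rule produces norol, and it is not given.
pyrane would need jorol and norol (Rx 3), but norol never forms.
taline would need pyrane, jorol, and pelane (Rx 10), but pyrane never forms.
pyrol would need taline (Rx 9), but taline never forms.
ionide would need pyrol (Rx 1), but pyrol never forms.
lamide would need pyrane and gorine (Rx 8), but pyrane never forms.
None of the 6 are reached.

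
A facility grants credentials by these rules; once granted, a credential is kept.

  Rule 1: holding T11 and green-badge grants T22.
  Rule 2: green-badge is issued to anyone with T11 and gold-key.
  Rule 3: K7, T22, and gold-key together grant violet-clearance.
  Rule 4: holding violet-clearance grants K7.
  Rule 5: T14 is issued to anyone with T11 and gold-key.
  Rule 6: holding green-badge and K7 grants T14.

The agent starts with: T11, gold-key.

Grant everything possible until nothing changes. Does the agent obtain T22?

Holding T11 and gold-key grants green-badge (Rule 2).
Holding T11 and green-badge grants T22 (Rule 1).

Yes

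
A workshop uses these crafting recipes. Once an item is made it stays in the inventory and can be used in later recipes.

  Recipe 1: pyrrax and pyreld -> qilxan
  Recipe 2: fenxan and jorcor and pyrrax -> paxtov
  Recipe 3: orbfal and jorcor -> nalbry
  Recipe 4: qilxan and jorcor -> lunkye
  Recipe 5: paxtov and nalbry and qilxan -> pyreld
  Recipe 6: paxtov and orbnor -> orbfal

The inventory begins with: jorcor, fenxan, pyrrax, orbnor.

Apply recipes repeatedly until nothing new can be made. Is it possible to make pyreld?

pyreld would need paxtov, nalbry, and qilxan (Recipe 5), but qilxan is never obtained.

No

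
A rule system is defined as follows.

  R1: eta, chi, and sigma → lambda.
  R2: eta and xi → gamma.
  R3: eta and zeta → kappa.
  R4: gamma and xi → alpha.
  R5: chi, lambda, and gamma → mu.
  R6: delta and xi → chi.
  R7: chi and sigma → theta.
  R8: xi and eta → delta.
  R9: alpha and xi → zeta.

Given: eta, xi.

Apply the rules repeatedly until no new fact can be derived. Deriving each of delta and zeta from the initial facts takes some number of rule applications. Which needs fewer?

delta

delta: xi and eta hold, so delta follows (R8). [1 rule application]
zeta: eta and xi hold, so gamma follows (R2). From gamma and xi, R4 gives alpha. alpha and xi hold, so zeta follows (R9). [3 rule applications]
delta needs fewer.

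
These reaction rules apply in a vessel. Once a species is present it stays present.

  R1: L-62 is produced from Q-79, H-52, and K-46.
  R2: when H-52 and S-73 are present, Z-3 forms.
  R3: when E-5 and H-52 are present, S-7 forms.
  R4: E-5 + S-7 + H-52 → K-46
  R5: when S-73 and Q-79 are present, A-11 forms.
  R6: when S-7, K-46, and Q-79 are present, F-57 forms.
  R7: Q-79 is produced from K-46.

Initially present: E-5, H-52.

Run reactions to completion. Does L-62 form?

Yes

E-5 and H-52 present → S-7 forms (R3).
E-5, S-7, and H-52 present → K-46 forms (R4).
K-46 present → Q-79 forms (R7).
Q-79, H-52, and K-46 present → L-62 forms (R1).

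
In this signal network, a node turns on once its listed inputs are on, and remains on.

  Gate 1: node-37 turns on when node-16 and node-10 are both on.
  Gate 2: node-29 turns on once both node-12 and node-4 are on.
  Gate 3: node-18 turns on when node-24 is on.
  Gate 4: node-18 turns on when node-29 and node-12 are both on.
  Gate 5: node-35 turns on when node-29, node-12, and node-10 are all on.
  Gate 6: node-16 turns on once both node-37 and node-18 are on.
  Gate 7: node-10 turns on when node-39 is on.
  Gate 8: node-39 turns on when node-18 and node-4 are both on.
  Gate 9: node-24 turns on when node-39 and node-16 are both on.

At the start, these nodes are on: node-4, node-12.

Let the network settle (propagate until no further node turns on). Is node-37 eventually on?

node-37 would need node-16 and node-10 (Gate 1), but node-16 never turns on.

No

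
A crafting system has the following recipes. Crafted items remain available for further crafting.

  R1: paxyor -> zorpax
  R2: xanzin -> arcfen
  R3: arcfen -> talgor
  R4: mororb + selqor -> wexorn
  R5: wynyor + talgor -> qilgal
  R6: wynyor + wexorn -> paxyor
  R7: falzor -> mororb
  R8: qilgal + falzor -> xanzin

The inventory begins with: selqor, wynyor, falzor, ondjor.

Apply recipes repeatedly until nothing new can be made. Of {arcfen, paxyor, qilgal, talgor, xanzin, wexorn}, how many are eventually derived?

2

Using R7, falzor makes mororb.
mororb + selqor -> wexorn (R4).
wynyor + wexorn -> paxyor (R6).
arcfen would need xanzin (R2), but xanzin is never obtained.
paxyor: reached.
qilgal would need wynyor and talgor (R5), but talgor is never obtained.
talgor would need arcfen (R3), but arcfen is never obtained.
xanzin would need qilgal and falzor (R8), but qilgal is never obtained.
wexorn: reached.
Reached: paxyor and wexorn — 2 of the 6.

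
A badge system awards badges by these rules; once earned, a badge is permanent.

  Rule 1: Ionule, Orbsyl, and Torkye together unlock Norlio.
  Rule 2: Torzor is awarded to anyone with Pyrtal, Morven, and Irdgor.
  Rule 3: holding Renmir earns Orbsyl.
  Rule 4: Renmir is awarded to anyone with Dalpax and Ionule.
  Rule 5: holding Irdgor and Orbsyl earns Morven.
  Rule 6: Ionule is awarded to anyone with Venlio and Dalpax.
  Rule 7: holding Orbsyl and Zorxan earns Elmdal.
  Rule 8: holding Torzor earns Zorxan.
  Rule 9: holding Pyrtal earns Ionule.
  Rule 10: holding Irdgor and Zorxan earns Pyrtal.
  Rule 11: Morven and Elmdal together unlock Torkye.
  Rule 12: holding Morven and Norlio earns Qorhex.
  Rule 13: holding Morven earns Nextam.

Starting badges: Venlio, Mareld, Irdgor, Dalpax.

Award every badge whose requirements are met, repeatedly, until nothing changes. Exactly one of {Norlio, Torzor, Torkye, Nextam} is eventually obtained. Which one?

With Venlio and Dalpax, Ionule is earned (Rule 6).
With Dalpax and Ionule, Renmir is earned (Rule 4).
With Renmir, Orbsyl is earned (Rule 3).
With Irdgor and Orbsyl, Morven is earned (Rule 5).
With Morven, Nextam is earned (Rule 13).
Norlio would need Ionule, Orbsyl, and Torkye (Rule 1), but Torkye is never earned. Torzor would need Pyrtal, Morven, and Irdgor (Rule 2), but Pyrtal is never earned. Torkye would need Morven and Elmdal (Rule 11), but Elmdal is never earned.

Nextam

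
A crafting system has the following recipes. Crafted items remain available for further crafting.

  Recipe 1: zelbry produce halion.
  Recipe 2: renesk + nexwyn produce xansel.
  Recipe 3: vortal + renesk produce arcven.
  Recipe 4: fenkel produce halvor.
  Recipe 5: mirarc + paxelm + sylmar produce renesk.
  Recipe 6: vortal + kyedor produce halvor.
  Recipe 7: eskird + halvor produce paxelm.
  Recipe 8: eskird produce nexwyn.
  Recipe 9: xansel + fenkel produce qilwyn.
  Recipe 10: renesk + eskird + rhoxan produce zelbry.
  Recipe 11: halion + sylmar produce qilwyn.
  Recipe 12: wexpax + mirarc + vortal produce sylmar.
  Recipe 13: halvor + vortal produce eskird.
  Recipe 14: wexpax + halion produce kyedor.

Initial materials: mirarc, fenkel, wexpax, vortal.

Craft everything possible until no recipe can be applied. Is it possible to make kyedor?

kyedor would need wexpax and halion (Recipe 14), but halion is never obtained.

No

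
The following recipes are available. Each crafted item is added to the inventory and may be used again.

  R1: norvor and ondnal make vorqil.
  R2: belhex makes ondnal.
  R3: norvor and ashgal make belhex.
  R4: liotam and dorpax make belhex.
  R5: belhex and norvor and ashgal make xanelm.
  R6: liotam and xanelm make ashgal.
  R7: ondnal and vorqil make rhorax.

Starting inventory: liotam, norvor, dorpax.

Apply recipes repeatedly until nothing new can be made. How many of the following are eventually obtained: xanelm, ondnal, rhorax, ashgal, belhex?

Using R4, liotam and dorpax make belhex.
Using R2, belhex makes ondnal.
Using R1, norvor and ondnal make vorqil.
Using R7, ondnal and vorqil make rhorax.
xanelm would need belhex, norvor, and ashgal (R5), but ashgal is never obtained.
ondnal: reached.
rhorax: reached.
ashgal would need liotam and xanelm (R6), but xanelm is never obtained.
belhex: reached.
Reached: ondnal, rhorax, and belhex — 3 of the 5.

3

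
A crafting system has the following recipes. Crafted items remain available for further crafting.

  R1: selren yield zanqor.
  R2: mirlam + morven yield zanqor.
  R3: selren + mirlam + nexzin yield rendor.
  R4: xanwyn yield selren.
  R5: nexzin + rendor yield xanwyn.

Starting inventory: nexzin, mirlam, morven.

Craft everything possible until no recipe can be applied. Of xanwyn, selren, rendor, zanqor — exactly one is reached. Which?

zanqor

mirlam + morven → zanqor (R2).
selren would need xanwyn (R4), but xanwyn is never obtained. rendor would need selren, mirlam, and nexzin (R3), but selren is never obtained. xanwyn would need nexzin and rendor (R5), but rendor is never obtained.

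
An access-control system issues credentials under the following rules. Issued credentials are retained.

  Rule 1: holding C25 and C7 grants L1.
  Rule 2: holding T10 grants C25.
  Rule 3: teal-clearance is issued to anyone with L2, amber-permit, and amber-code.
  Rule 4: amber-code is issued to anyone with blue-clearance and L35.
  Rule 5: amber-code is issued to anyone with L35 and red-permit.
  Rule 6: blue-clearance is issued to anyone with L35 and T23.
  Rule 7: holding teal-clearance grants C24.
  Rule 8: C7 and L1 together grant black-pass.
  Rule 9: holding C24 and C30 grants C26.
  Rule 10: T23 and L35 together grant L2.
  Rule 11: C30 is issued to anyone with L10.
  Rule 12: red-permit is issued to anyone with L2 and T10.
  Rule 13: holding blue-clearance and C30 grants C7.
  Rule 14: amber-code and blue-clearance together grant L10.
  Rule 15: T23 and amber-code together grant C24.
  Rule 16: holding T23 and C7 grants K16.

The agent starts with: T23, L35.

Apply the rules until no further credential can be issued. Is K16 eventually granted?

Holding L35 and T23 grants blue-clearance (Rule 6).
Holding blue-clearance and L35 grants amber-code (Rule 4).
Holding amber-code and blue-clearance grants L10 (Rule 14).
Holding L10 grants C30 (Rule 11).
Holding blue-clearance and C30 grants C7 (Rule 13).
Holding T23 and C7 grants K16 (Rule 16).

Yes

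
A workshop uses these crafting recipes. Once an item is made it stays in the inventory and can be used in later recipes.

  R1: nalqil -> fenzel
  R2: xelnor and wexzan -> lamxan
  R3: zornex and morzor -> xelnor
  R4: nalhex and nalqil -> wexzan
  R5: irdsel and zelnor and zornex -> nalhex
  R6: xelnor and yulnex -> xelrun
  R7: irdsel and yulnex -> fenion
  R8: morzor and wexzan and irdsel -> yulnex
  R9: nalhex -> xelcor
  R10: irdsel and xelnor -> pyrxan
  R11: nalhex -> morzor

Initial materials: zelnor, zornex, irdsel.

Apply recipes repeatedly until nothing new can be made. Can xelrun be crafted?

xelrun would need xelnor and yulnex (R6), but yulnex is never obtained.

No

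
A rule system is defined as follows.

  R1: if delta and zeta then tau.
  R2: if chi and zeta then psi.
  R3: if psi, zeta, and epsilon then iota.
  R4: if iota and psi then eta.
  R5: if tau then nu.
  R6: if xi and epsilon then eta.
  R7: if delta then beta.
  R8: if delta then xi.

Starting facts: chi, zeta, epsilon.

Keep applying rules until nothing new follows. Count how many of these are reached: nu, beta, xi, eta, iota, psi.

From chi and zeta, R2 gives psi.
From psi, zeta, and epsilon, R3 gives iota.
iota and psi hold, so eta follows (R4).
nu would need tau (R5), but tau is never established.
beta would need delta (R7), but delta is never established.
xi would need delta (R8), but delta is never established.
eta: reached.
iota: reached.
psi: reached.
Reached: eta, iota, and psi — 3 of the 6.

3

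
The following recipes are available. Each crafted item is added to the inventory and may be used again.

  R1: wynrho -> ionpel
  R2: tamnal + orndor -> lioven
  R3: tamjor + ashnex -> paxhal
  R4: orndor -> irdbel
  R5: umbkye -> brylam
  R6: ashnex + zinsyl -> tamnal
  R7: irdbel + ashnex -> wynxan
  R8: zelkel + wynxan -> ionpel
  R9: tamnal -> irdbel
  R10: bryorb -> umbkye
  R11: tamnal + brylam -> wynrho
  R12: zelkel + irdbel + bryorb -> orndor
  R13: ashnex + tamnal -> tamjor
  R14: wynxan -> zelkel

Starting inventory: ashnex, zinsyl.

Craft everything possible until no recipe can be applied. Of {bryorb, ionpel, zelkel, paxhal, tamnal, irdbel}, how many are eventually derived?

ashnex + zinsyl -> tamnal (R6).
ashnex + tamnal -> tamjor (R13).
tamnal -> irdbel (R9).
tamjor + ashnex -> paxhal (R3).
irdbel + ashnex -> wynxan (R7).
wynxan -> zelkel (R14).
zelkel + wynxan -> ionpel (R8).
No rule produces bryorb, and it is not given.
ionpel: reached.
zelkel: reached.
paxhal: reached.
tamnal: reached.
irdbel: reached.
Reached: ionpel, zelkel, paxhal, tamnal, and irdbel — 5 of the 6.

5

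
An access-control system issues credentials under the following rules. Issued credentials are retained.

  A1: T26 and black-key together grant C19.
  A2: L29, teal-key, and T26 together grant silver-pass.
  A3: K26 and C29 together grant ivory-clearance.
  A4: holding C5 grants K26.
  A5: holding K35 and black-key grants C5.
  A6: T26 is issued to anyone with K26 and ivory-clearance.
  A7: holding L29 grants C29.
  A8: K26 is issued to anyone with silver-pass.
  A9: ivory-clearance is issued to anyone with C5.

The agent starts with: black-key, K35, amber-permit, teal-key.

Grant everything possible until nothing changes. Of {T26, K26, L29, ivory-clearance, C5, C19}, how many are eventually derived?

Holding K35 and black-key grants C5 (A5).
Holding C5 grants K26 (A4).
Holding C5 grants ivory-clearance (A9).
Holding K26 and ivory-clearance grants T26 (A6).
Holding T26 and black-key grants C19 (A1).
T26: reached.
K26: reached.
No rule produces L29, and it is not given.
ivory-clearance: reached.
C5: reached.
C19: reached.
Reached: T26, K26, ivory-clearance, C5, and C19 — 5 of the 6.

5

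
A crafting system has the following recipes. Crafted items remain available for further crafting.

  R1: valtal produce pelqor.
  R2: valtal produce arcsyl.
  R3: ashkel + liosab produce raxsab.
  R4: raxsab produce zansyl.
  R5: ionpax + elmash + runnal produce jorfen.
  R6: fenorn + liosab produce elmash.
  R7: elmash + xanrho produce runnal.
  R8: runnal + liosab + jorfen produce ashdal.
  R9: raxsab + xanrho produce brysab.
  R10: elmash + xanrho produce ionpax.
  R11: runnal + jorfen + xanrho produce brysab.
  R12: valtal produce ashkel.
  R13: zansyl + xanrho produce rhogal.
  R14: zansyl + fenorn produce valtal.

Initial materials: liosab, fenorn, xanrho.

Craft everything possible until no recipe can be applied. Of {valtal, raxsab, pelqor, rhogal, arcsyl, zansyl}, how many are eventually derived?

valtal would need zansyl and fenorn (R14), but zansyl is never obtained.
raxsab would need ashkel and liosab (R3), but ashkel is never obtained.
pelqor would need valtal (R1), but valtal is never obtained.
rhogal would need zansyl and xanrho (R13), but zansyl is never obtained.
arcsyl would need valtal (R2), but valtal is never obtained.
zansyl would need raxsab (R4), but raxsab is never obtained.
None of the 6 are reached.

0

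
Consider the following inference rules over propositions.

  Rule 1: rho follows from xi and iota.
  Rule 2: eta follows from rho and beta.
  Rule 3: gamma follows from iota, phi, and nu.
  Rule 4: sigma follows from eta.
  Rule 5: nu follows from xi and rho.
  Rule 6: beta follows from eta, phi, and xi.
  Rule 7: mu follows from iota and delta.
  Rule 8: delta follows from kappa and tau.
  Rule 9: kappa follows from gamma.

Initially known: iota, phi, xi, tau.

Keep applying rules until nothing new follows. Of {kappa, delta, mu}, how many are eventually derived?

3

xi and iota hold, so rho follows (Rule 1).
From xi and rho, Rule 5 gives nu.
From iota, phi, and nu, Rule 3 gives gamma.
From gamma, Rule 9 gives kappa.
kappa and tau hold, so delta follows (Rule 8).
From iota and delta, Rule 7 gives mu.
kappa: reached.
delta: reached.
mu: reached.
All 3 are reached.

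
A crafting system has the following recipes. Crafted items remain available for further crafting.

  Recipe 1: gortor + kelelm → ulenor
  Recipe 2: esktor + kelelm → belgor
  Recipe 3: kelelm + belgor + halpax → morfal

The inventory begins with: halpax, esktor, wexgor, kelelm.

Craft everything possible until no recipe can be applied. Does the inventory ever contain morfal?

Yes

Using Recipe 2, esktor and kelelm make belgor.
Using Recipe 3, kelelm, belgor, and halpax make morfal.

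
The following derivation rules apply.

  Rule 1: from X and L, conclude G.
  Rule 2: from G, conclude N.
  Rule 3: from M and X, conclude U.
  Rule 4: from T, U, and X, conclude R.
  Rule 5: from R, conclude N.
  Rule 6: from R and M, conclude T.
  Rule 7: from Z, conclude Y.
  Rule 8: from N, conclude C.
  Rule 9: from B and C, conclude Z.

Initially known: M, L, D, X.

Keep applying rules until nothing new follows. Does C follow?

X and L hold, so G follows (Rule 1).
From G, Rule 2 gives N.
N holds, so C follows (Rule 8).

Yes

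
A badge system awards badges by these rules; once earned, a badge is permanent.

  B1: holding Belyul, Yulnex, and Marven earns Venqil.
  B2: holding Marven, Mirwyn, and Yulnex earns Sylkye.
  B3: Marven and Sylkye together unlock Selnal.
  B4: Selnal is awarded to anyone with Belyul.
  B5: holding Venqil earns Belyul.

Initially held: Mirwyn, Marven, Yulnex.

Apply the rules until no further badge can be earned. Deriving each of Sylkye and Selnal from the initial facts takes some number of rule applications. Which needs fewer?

Sylkye

Sylkye: With Marven, Mirwyn, and Yulnex, Sylkye is earned (B2). [1 rule application]
Selnal: With Marven, Mirwyn, and Yulnex, Sylkye is earned (B2). With Marven and Sylkye, Selnal is earned (B3). [2 rule applications]
Sylkye needs fewer.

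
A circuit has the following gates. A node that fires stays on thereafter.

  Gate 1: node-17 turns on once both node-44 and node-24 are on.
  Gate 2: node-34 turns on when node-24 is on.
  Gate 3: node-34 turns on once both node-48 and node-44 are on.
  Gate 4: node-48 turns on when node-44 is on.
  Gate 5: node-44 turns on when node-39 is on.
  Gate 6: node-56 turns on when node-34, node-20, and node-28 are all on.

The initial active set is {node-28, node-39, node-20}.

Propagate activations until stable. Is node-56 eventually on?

Gate 5: node-39 on → node-44 on.
Gate 4: node-44 on → node-48 on.
node-48 and node-44 are on, so node-34 turns on (Gate 3).
node-34, node-20, and node-28 are on, so node-56 turns on (Gate 6).

Yes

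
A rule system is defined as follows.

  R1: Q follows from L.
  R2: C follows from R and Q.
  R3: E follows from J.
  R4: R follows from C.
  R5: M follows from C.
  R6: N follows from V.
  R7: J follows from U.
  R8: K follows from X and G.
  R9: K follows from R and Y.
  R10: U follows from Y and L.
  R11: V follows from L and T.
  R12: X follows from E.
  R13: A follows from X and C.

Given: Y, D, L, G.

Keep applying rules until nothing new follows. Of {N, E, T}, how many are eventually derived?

Y and L hold, so U follows (R10).
From U, R7 gives J.
J holds, so E follows (R3).
N would need V (R6), but V is never established.
E: reached.
No rule produces T, and it is not given.
Reached: E — 1 of the 3.

1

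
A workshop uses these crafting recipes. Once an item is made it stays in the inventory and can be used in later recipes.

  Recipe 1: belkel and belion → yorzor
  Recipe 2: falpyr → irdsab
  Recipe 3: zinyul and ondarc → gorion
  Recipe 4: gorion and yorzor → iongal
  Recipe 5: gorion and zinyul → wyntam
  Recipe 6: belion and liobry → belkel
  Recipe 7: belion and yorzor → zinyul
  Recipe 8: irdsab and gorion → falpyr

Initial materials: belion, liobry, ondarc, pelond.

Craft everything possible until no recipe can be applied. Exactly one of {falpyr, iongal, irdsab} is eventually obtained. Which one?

iongal

Using Recipe 6, belion and liobry make belkel.
Using Recipe 1, belkel and belion make yorzor.
belion and yorzor → zinyul (Recipe 7).
zinyul and ondarc → gorion (Recipe 3).
Using Recipe 4, gorion and yorzor make iongal.
irdsab would need falpyr (Recipe 2), but falpyr is never obtained. falpyr would need irdsab and gorion (Recipe 8), but irdsab is never obtained.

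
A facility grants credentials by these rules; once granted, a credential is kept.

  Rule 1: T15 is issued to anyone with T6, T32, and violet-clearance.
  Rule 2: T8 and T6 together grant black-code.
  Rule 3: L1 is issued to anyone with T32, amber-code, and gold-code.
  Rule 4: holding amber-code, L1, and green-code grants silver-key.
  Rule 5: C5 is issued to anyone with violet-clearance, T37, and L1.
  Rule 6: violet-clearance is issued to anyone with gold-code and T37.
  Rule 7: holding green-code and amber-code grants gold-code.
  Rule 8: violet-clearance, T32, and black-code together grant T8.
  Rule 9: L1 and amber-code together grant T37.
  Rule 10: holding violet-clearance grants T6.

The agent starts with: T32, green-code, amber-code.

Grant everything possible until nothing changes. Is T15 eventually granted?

Holding green-code and amber-code grants gold-code (Rule 7).
Holding T32, amber-code, and gold-code grants L1 (Rule 3).
Holding L1 and amber-code grants T37 (Rule 9).
Holding gold-code and T37 grants violet-clearance (Rule 6).
Holding violet-clearance grants T6 (Rule 10).
Holding T6, T32, and violet-clearance grants T15 (Rule 1).

Yes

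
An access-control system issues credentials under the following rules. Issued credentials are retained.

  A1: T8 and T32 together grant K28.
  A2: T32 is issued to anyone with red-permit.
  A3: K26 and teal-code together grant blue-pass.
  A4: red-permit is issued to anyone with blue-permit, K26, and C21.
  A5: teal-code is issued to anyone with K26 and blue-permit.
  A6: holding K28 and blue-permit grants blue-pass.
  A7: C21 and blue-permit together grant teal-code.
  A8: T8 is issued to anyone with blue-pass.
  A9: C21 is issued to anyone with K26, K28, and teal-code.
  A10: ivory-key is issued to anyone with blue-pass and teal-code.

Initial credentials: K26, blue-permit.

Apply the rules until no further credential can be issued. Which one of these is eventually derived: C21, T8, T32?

Holding K26 and blue-permit grants teal-code (A5).
Holding K26 and teal-code grants blue-pass (A3).
Holding blue-pass grants T8 (A8).
C21 would need K26, K28, and teal-code (A9), but K28 is never granted. T32 would need red-permit (A2), but red-permit is never granted.

T8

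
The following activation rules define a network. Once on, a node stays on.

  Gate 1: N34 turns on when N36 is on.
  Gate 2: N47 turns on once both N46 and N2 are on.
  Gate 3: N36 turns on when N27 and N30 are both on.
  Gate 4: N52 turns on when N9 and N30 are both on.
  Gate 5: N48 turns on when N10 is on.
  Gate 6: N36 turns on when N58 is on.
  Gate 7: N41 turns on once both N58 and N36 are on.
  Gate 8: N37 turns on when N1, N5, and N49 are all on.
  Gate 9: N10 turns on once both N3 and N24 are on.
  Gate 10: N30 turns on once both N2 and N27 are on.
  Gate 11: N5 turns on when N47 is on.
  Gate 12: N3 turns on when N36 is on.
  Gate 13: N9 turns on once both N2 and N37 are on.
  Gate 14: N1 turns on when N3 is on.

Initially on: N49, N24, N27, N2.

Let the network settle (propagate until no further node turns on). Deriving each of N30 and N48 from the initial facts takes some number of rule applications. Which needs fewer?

N30

N30: Gate 10: N2 and N27 on → N30 on. [1 rule application]
N48: N2 and N27 are on, so N30 turns on (Gate 10). Gate 3: N27 and N30 on → N36 on. Gate 12: N36 on → N3 on. Gate 9: N3 and N24 on → N10 on. Gate 5: N10 on → N48 on. [5 rule applications]
N30 needs fewer.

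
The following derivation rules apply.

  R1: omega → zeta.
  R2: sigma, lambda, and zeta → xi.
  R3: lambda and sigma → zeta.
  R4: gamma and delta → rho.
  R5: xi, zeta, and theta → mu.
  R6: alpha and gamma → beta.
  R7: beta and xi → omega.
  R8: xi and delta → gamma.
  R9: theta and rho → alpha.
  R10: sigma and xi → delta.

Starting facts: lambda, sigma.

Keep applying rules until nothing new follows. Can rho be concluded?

Yes

From lambda and sigma, R3 gives zeta.
From sigma, lambda, and zeta, R2 gives xi.
sigma and xi hold, so delta follows (R10).
xi and delta hold, so gamma follows (R8).
gamma and delta hold, so rho follows (R4).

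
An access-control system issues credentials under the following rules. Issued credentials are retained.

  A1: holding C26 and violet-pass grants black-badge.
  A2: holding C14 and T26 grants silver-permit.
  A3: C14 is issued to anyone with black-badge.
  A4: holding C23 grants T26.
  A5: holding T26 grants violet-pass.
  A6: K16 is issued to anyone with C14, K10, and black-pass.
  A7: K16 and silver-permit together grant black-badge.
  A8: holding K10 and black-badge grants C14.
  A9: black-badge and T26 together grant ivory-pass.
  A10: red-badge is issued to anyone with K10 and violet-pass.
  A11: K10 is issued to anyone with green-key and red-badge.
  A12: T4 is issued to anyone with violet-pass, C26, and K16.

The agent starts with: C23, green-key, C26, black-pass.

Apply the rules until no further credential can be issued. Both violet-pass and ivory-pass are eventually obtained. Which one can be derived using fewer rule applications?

violet-pass

violet-pass: Holding C23 grants T26 (A4). Holding T26 grants violet-pass (A5). [2 rule applications]
ivory-pass: Holding C23 grants T26 (A4). Holding T26 grants violet-pass (A5). Holding C26 and violet-pass grants black-badge (A1). Holding black-badge and T26 grants ivory-pass (A9). [4 rule applications]
violet-pass needs fewer.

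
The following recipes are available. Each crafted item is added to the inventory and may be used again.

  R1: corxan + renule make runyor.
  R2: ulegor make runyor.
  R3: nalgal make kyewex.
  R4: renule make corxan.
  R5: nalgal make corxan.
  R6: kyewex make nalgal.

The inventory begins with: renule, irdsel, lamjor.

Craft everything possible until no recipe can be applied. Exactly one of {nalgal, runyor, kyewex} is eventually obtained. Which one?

runyor

renule → corxan (R4).
Using R1, corxan and renule make runyor.
kyewex would need nalgal (R3), but nalgal is never obtained. nalgal would need kyewex (R6), but kyewex is never obtained.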